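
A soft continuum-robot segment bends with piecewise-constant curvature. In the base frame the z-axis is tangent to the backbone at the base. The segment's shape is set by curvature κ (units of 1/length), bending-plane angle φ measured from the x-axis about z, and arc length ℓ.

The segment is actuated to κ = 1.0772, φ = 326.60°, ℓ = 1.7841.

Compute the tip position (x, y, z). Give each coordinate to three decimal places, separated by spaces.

1.042 -0.687 0.872

θ = κ·ℓ = 1.0772 × 1.7841 = 1.92183 rad
ρ = (1 − cos θ)/κ = (1 − -0.34387)/1.0772 = 1.24756
z = sin θ / κ = 0.93902/1.0772 = 0.87172
x = ρ cos φ = 1.24756 × cos(326.60°) = 1.04152
y = ρ sin φ = 1.24756 × sin(326.60°) = -0.68676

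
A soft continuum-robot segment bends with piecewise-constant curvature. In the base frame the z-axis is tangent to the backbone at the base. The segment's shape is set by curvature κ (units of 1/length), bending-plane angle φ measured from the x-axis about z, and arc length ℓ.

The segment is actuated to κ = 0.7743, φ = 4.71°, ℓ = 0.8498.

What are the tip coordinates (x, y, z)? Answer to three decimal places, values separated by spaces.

0.269 0.022 0.790

θ = κ·ℓ = 0.7743 × 0.8498 = 0.65800 rad
ρ = (1 − cos θ)/κ = (1 − 0.79122)/0.7743 = 0.26964
z = sin θ / κ = 0.61154/0.7743 = 0.78979
x = ρ cos φ = 0.26964 × cos(4.71°) = 0.26873
y = ρ sin φ = 0.26964 × sin(4.71°) = 0.02214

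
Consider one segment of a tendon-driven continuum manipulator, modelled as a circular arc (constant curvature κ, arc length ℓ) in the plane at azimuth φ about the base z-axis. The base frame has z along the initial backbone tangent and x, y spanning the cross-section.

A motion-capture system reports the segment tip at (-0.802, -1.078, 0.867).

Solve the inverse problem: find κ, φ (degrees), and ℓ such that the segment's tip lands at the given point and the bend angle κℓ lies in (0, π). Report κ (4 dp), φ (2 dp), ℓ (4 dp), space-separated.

1.0509 233.35 1.8988

ρ = √(x²+y²) = √(-0.802² + -1.078²) = 1.34361
φ = atan2(y, x) mod 360° = atan2(-1.078, -0.802) = 233.3518°
|p|² = ρ² + z² = 1.34361² + 0.867² = 2.55698
κ = 2ρ / |p|² = 2×1.34361 / 2.55698 = 1.05094
θ = 2·atan2(ρ, z) = 2·atan2(1.34361, 0.867) = 1.99550 rad
ℓ = θ/κ = 1.99550/1.05094 = 1.89878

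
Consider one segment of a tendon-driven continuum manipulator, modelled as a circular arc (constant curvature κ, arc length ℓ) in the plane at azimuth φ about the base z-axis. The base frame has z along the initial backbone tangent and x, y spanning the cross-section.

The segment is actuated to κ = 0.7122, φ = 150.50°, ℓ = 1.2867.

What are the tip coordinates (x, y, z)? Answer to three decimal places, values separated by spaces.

θ = κ·ℓ = 0.7122 × 1.2867 = 0.91639 rad
ρ = (1 − cos θ)/κ = (1 − 0.60869)/0.7122 = 0.54944
z = sin θ / κ = 0.79341/0.7122 = 1.11402
x = ρ cos φ = 0.54944 × cos(150.50°) = -0.47821
y = ρ sin φ = 0.54944 × sin(150.50°) = 0.27056

-0.478 0.271 1.114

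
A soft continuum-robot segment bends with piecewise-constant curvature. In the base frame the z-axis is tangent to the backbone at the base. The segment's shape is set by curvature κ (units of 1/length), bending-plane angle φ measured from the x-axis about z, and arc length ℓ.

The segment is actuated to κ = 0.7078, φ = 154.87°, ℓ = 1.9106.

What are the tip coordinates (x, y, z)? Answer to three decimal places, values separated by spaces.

-1.002 0.470 1.379

θ = κ·ℓ = 0.7078 × 1.9106 = 1.35232 rad
ρ = (1 − cos θ)/κ = (1 − 0.21674)/0.7078 = 1.10661
z = sin θ / κ = 0.97623/0.7078 = 1.37924
x = ρ cos φ = 1.10661 × cos(154.87°) = -1.00187
y = ρ sin φ = 1.10661 × sin(154.87°) = 0.46995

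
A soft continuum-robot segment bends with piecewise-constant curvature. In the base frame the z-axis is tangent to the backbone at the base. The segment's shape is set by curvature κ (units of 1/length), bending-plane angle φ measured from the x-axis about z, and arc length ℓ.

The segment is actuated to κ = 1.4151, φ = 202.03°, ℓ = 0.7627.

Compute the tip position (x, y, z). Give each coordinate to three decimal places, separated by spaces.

θ = κ·ℓ = 1.4151 × 0.7627 = 1.07930 rad
ρ = (1 − cos θ)/κ = (1 − 0.47195)/1.4151 = 0.37315
z = sin θ / κ = 0.88163/1.4151 = 0.62301
x = ρ cos φ = 0.37315 × cos(202.03°) = -0.34591
y = ρ sin φ = 0.37315 × sin(202.03°) = -0.13997

-0.346 -0.140 0.623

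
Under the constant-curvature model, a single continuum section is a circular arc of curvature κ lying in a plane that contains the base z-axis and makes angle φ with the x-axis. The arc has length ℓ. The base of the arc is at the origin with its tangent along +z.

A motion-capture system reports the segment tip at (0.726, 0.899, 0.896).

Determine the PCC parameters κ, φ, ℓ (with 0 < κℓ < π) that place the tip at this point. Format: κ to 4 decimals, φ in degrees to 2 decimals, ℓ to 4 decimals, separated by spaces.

ρ = √(x²+y²) = √(0.726² + 0.899²) = 1.15554
φ = atan2(y, x) mod 360° = atan2(0.899, 0.726) = 51.0769°
|p|² = ρ² + z² = 1.15554² + 0.896² = 2.13809
κ = 2ρ / |p|² = 2×1.15554 / 2.13809 = 1.08091
θ = 2·atan2(ρ, z) = 2·atan2(1.15554, 0.896) = 1.82248 rad
ℓ = θ/κ = 1.82248/1.08091 = 1.68606

1.0809 51.08 1.6861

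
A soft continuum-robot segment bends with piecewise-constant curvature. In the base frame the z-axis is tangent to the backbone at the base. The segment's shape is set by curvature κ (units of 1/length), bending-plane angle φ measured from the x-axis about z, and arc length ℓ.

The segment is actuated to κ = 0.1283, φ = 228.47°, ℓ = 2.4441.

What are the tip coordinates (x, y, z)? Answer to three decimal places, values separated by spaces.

-0.252 -0.285 2.404

θ = κ·ℓ = 0.1283 × 2.4441 = 0.31358 rad
ρ = (1 − cos θ)/κ = (1 − 0.95124)/0.1283 = 0.38008
z = sin θ / κ = 0.30846/0.1283 = 2.40424
x = ρ cos φ = 0.38008 × cos(228.47°) = -0.25200
y = ρ sin φ = 0.38008 × sin(228.47°) = -0.28453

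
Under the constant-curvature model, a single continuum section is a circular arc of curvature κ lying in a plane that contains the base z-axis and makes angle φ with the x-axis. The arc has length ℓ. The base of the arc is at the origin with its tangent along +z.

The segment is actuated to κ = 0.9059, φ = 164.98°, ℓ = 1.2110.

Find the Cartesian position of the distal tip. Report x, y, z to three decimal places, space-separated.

θ = κ·ℓ = 0.9059 × 1.2110 = 1.09704 rad
ρ = (1 − cos θ)/κ = (1 − 0.45623)/0.9059 = 0.60026
z = sin θ / κ = 0.88986/0.9059 = 0.98230
x = ρ cos φ = 0.60026 × cos(164.98°) = -0.57975
y = ρ sin φ = 0.60026 × sin(164.98°) = 0.15556

-0.580 0.156 0.982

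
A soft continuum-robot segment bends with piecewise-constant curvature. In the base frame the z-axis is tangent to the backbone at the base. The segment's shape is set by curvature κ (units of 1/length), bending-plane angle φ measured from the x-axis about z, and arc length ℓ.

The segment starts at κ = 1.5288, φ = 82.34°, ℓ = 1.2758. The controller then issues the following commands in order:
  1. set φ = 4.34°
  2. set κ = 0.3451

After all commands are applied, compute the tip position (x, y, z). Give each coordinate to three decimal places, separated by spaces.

initial: κ=1.5288, φ=82.34°, ℓ=1.2758
cmd 1: set φ=4.34° → (κ,φ,ℓ)=(1.5288,4.34°,1.2758) → tip=(0.8939,0.0678,0.6075)
cmd 2: set κ=0.3451 → (κ,φ,ℓ)=(0.3451,4.34°,1.2758) → tip=(0.2756,0.0209,1.2350)

0.276 0.021 1.235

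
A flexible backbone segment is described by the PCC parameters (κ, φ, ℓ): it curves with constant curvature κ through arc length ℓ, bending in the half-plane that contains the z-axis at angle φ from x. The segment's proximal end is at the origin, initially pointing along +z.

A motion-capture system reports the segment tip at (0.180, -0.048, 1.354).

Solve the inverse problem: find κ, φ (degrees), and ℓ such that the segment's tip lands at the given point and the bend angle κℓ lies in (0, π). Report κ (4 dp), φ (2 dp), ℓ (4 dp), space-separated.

0.1995 345.07 1.3710

ρ = √(x²+y²) = √(0.180² + -0.048²) = 0.18629
φ = atan2(y, x) mod 360° = atan2(-0.048, 0.180) = 345.0686°
|p|² = ρ² + z² = 0.18629² + 1.354² = 1.86802
κ = 2ρ / |p|² = 2×0.18629 / 1.86802 = 0.19945
θ = 2·atan2(ρ, z) = 2·atan2(0.18629, 1.354) = 0.27345 rad
ℓ = θ/κ = 0.27345/0.19945 = 1.37102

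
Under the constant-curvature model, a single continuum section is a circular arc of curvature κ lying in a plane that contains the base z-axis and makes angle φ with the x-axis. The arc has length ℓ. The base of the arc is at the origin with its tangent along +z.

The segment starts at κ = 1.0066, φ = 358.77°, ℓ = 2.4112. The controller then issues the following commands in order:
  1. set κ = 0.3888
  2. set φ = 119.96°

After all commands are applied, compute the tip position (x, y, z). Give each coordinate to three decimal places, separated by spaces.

-0.524 0.910 2.073

initial: κ=1.0066, φ=358.77°, ℓ=2.4112
cmd 1: set κ=0.3888 → (κ,φ,ℓ)=(0.3888,358.77°,2.4112) → tip=(1.0496,-0.0225,2.0732)
cmd 2: set φ=119.96° → (κ,φ,ℓ)=(0.3888,119.96°,2.4112) → tip=(-0.5243,0.9095,2.0732)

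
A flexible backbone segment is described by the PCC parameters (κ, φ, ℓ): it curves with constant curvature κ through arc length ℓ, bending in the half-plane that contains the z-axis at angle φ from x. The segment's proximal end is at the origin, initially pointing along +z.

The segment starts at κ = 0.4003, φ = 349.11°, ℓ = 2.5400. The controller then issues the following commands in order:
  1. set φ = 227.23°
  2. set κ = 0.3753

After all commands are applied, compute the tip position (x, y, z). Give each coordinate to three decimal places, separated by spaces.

initial: κ=0.4003, φ=349.11°, ℓ=2.5400
cmd 1: set φ=227.23° → (κ,φ,ℓ)=(0.4003,227.23°,2.5400) → tip=(-0.8039,-0.8690,2.1244)
cmd 2: set κ=0.3753 → (κ,φ,ℓ)=(0.3753,227.23°,2.5400) → tip=(-0.7617,-0.8234,2.1724)

-0.762 -0.823 2.172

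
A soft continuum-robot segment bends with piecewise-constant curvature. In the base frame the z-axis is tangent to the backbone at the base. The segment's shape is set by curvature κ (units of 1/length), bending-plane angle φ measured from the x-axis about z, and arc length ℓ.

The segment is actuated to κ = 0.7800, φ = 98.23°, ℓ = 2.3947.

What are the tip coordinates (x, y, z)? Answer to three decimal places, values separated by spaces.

θ = κ·ℓ = 0.7800 × 2.3947 = 1.86787 rad
ρ = (1 − cos θ)/κ = (1 − -0.29272)/0.7800 = 1.65733
z = sin θ / κ = 0.95620/0.7800 = 1.22590
x = ρ cos φ = 1.65733 × cos(98.23°) = -0.23724
y = ρ sin φ = 1.65733 × sin(98.23°) = 1.64026

-0.237 1.640 1.226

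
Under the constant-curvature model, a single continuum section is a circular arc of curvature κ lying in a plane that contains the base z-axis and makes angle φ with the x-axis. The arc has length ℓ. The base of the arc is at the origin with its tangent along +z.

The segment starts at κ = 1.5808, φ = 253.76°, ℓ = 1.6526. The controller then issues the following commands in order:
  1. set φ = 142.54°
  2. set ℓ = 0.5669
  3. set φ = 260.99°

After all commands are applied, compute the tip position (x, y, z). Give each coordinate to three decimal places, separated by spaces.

initial: κ=1.5808, φ=253.76°, ℓ=1.6526
cmd 1: set φ=142.54° → (κ,φ,ℓ)=(1.5808,142.54°,1.6526) → tip=(-0.9356,0.7169,0.3193)
cmd 2: set ℓ=0.5669 → (κ,φ,ℓ)=(1.5808,142.54°,0.5669) → tip=(-0.1885,0.1444,0.4940)
cmd 3: set φ=260.99° → (κ,φ,ℓ)=(1.5808,260.99°,0.5669) → tip=(-0.0372,-0.2345,0.4940)

-0.037 -0.235 0.494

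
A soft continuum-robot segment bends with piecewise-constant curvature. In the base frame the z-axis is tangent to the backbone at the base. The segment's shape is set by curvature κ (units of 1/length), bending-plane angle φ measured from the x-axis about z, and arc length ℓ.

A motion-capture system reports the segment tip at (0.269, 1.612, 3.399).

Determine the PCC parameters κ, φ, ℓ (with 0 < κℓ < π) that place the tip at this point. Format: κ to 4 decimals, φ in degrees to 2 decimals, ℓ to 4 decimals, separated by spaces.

ρ = √(x²+y²) = √(0.269² + 1.612²) = 1.63429
φ = atan2(y, x) mod 360° = atan2(1.612, 0.269) = 80.5262°
|p|² = ρ² + z² = 1.63429² + 3.399² = 14.22411
κ = 2ρ / |p|² = 2×1.63429 / 14.22411 = 0.22979
θ = 2·atan2(ρ, z) = 2·atan2(1.63429, 3.399) = 0.89636 rad
ℓ = θ/κ = 0.89636/0.22979 = 3.90077

0.2298 80.53 3.9008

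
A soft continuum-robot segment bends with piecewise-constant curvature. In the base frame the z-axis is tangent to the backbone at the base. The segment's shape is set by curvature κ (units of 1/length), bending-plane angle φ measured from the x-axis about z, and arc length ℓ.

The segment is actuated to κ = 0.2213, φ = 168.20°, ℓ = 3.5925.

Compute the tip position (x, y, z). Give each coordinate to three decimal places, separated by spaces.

-1.326 0.277 3.226

θ = κ·ℓ = 0.2213 × 3.5925 = 0.79502 rad
ρ = (1 − cos θ)/κ = (1 − 0.70027)/0.2213 = 1.35440
z = sin θ / κ = 0.71388/0.2213 = 3.22584
x = ρ cos φ = 1.35440 × cos(168.20°) = -1.32578
y = ρ sin φ = 1.35440 × sin(168.20°) = 0.27697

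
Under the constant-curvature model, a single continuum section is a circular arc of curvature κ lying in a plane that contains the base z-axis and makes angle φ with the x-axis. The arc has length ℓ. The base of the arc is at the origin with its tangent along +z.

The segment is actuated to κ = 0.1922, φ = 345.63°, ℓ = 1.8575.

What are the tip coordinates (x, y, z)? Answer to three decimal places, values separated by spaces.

0.318 -0.081 1.818

θ = κ·ℓ = 0.1922 × 1.8575 = 0.35701 rad
ρ = (1 − cos θ)/κ = (1 − 0.93695)/0.1922 = 0.32807
z = sin θ / κ = 0.34948/0.1922 = 1.81829
x = ρ cos φ = 0.32807 × cos(345.63°) = 0.31780
y = ρ sin φ = 0.32807 × sin(345.63°) = -0.08142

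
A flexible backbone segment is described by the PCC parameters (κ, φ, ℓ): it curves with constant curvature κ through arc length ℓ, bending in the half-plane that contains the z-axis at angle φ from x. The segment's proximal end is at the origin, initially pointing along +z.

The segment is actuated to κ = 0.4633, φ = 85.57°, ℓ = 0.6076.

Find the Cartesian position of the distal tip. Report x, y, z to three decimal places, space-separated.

θ = κ·ℓ = 0.4633 × 0.6076 = 0.28150 rad
ρ = (1 − cos θ)/κ = (1 − 0.96064)/0.4633 = 0.08496
z = sin θ / κ = 0.27780/0.4633 = 0.59961
x = ρ cos φ = 0.08496 × cos(85.57°) = 0.00656
y = ρ sin φ = 0.08496 × sin(85.57°) = 0.08470

0.007 0.085 0.600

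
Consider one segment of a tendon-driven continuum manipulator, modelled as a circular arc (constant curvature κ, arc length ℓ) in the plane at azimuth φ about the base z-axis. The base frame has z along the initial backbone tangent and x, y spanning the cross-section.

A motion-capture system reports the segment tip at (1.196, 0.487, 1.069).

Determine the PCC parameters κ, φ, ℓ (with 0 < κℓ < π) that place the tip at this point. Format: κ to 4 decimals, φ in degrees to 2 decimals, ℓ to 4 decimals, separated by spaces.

ρ = √(x²+y²) = √(1.196² + 0.487²) = 1.29135
φ = atan2(y, x) mod 360° = atan2(0.487, 1.196) = 22.1557°
|p|² = ρ² + z² = 1.29135² + 1.069² = 2.81035
κ = 2ρ / |p|² = 2×1.29135 / 2.81035 = 0.91900
θ = 2·atan2(ρ, z) = 2·atan2(1.29135, 1.069) = 1.75865 rad
ℓ = θ/κ = 1.75865/0.91900 = 1.91366

0.9190 22.16 1.9137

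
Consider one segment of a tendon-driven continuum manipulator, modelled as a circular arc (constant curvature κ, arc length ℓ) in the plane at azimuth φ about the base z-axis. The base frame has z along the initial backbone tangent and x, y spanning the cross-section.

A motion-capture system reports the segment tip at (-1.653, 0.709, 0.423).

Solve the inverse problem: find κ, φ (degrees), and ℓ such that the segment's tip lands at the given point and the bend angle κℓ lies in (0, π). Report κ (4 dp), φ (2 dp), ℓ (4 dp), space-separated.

1.0537 156.78 2.5431

ρ = √(x²+y²) = √(-1.653² + 0.709²) = 1.79864
φ = atan2(y, x) mod 360° = atan2(0.709, -1.653) = 156.7847°
|p|² = ρ² + z² = 1.79864² + 0.423² = 3.41402
κ = 2ρ / |p|² = 2×1.79864 / 3.41402 = 1.05368
θ = 2·atan2(ρ, z) = 2·atan2(1.79864, 0.423) = 2.67963 rad
ℓ = θ/κ = 2.67963/1.05368 = 2.54313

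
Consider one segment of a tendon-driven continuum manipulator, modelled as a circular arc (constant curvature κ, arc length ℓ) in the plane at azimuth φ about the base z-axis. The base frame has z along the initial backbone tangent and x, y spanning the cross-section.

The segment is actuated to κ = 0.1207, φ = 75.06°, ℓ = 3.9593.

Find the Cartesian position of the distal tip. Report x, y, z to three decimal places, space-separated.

θ = κ·ℓ = 0.1207 × 3.9593 = 0.47789 rad
ρ = (1 − cos θ)/κ = (1 − 0.88797)/0.1207 = 0.92818
z = sin θ / κ = 0.45990/0.1207 = 3.81031
x = ρ cos φ = 0.92818 × cos(75.06°) = 0.23929
y = ρ sin φ = 0.92818 × sin(75.06°) = 0.89681

0.239 0.897 3.810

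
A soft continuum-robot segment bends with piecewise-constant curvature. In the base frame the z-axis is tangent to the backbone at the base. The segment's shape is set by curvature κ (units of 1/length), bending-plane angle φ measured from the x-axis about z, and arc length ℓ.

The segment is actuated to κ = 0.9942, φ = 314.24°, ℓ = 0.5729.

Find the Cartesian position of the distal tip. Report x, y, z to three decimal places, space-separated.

0.111 -0.114 0.542

θ = κ·ℓ = 0.9942 × 0.5729 = 0.56958 rad
ρ = (1 − cos θ)/κ = (1 − 0.84213)/0.9942 = 0.15879
z = sin θ / κ = 0.53928/0.9942 = 0.54242
x = ρ cos φ = 0.15879 × cos(314.24°) = 0.11078
y = ρ sin φ = 0.15879 × sin(314.24°) = -0.11376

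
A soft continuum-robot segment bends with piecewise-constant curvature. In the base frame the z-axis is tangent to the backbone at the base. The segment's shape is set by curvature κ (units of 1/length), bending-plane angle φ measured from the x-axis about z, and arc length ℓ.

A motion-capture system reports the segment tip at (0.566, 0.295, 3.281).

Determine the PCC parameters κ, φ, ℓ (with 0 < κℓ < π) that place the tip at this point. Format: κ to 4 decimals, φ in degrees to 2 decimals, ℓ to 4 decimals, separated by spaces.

0.1143 27.53 3.3632

ρ = √(x²+y²) = √(0.566² + 0.295²) = 0.63826
φ = atan2(y, x) mod 360° = atan2(0.295, 0.566) = 27.5286°
|p|² = ρ² + z² = 0.63826² + 3.281² = 11.17234
κ = 2ρ / |p|² = 2×0.63826 / 11.17234 = 0.11426
θ = 2·atan2(ρ, z) = 2·atan2(0.63826, 3.281) = 0.38427 rad
ℓ = θ/κ = 0.38427/0.11426 = 3.36316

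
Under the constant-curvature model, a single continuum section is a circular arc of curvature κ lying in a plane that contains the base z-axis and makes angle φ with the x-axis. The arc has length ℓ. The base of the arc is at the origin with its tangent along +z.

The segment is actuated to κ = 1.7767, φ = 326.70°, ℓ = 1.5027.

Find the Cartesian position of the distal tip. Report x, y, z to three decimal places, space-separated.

θ = κ·ℓ = 1.7767 × 1.5027 = 2.66985 rad
ρ = (1 − cos θ)/κ = (1 − -0.89078)/1.7767 = 1.06421
z = sin θ / κ = 0.45444/1.7767 = 0.25578
x = ρ cos φ = 1.06421 × cos(326.70°) = 0.88947
y = ρ sin φ = 1.06421 × sin(326.70°) = -0.58427

0.889 -0.584 0.256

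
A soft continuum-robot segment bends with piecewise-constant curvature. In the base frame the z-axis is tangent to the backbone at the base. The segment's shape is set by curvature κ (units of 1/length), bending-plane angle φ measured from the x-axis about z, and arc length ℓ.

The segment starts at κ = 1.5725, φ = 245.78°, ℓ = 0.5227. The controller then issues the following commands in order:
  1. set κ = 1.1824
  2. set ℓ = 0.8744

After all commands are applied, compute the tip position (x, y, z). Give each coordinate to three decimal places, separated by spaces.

-0.169 -0.377 0.727

initial: κ=1.5725, φ=245.78°, ℓ=0.5227
cmd 1: set κ=1.1824 → (κ,φ,ℓ)=(1.1824,245.78°,0.5227) → tip=(-0.0642,-0.1427,0.4901)
cmd 2: set ℓ=0.8744 → (κ,φ,ℓ)=(1.1824,245.78°,0.8744) → tip=(-0.1695,-0.3768,0.7267)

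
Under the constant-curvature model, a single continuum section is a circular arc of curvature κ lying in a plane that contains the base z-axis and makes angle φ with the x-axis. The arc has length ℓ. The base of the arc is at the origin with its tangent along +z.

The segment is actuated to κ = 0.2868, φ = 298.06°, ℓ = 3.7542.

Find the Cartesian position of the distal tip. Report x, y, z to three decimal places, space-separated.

0.862 -1.618 3.070

θ = κ·ℓ = 0.2868 × 3.7542 = 1.07670 rad
ρ = (1 − cos θ)/κ = (1 − 0.47423)/0.2868 = 1.83322
z = sin θ / κ = 0.88040/0.2868 = 3.06973
x = ρ cos φ = 1.83322 × cos(298.06°) = 0.86234
y = ρ sin φ = 1.83322 × sin(298.06°) = -1.61774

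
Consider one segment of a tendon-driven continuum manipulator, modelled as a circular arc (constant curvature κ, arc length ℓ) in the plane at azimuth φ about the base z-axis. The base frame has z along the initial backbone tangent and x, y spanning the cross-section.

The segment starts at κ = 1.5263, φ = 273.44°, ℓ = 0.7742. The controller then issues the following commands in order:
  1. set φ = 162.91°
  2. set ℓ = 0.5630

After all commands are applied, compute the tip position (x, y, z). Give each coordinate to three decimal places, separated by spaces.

-0.217 0.067 0.496

initial: κ=1.5263, φ=273.44°, ℓ=0.7742
cmd 1: set φ=162.91° → (κ,φ,ℓ)=(1.5263,162.91°,0.7742) → tip=(-0.3887,0.1195,0.6062)
cmd 2: set ℓ=0.5630 → (κ,φ,ℓ)=(1.5263,162.91°,0.5630) → tip=(-0.2173,0.0668,0.4962)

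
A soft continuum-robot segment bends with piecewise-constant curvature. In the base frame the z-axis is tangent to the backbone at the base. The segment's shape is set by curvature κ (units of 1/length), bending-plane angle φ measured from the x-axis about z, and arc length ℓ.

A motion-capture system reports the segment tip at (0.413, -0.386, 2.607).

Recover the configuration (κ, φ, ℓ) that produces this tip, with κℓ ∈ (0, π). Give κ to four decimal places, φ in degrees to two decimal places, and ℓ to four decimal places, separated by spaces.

ρ = √(x²+y²) = √(0.413² + -0.386²) = 0.56530
φ = atan2(y, x) mod 360° = atan2(-0.386, 0.413) = 316.9354°
|p|² = ρ² + z² = 0.56530² + 2.607² = 7.11601
κ = 2ρ / |p|² = 2×0.56530 / 7.11601 = 0.15888
θ = 2·atan2(ρ, z) = 2·atan2(0.56530, 2.607) = 0.42707 rad
ℓ = θ/κ = 0.42707/0.15888 = 2.68797

0.1589 316.94 2.6880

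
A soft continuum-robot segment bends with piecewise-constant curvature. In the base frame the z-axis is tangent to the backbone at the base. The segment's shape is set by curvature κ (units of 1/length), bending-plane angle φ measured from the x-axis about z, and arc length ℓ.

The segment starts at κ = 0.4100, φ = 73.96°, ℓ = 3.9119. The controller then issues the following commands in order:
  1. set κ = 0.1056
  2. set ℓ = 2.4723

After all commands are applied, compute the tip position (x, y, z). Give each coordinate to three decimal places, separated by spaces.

0.089 0.308 2.444

initial: κ=0.4100, φ=73.96°, ℓ=3.9119
cmd 1: set κ=0.1056 → (κ,φ,ℓ)=(0.1056,73.96°,3.9119) → tip=(0.2201,0.7656,3.8016)
cmd 2: set ℓ=2.4723 → (κ,φ,ℓ)=(0.1056,73.96°,2.4723) → tip=(0.0887,0.3084,2.4443)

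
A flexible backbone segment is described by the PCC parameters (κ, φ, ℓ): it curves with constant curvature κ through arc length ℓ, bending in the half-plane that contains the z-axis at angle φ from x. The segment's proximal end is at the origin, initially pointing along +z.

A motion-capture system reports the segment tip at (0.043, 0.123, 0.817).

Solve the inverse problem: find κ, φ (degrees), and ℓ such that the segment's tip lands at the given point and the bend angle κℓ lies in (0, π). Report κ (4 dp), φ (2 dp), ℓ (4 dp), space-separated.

ρ = √(x²+y²) = √(0.043² + 0.123²) = 0.13030
φ = atan2(y, x) mod 360° = atan2(0.123, 0.043) = 70.7307°
|p|² = ρ² + z² = 0.13030² + 0.817² = 0.68447
κ = 2ρ / |p|² = 2×0.13030 / 0.68447 = 0.38073
θ = 2·atan2(ρ, z) = 2·atan2(0.13030, 0.817) = 0.31631 rad
ℓ = θ/κ = 0.31631/0.38073 = 0.83078

0.3807 70.73 0.8308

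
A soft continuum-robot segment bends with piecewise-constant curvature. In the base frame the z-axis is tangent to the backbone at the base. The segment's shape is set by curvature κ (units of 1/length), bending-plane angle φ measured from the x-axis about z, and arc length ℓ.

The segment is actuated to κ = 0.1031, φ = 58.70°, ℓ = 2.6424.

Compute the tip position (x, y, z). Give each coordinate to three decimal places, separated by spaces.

θ = κ·ℓ = 0.1031 × 2.6424 = 0.27243 rad
ρ = (1 − cos θ)/κ = (1 − 0.96312)/0.1031 = 0.35772
z = sin θ / κ = 0.26907/0.1031 = 2.60984
x = ρ cos φ = 0.35772 × cos(58.70°) = 0.18584
y = ρ sin φ = 0.35772 × sin(58.70°) = 0.30565

0.186 0.306 2.610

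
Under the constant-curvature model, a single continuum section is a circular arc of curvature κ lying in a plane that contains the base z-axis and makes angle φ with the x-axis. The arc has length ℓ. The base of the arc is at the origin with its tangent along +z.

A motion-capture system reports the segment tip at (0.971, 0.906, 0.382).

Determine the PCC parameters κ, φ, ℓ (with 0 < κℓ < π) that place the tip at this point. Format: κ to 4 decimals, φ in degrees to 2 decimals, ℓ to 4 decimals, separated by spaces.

ρ = √(x²+y²) = √(0.971² + 0.906²) = 1.32804
φ = atan2(y, x) mod 360° = atan2(0.906, 0.971) = 43.0167°
|p|² = ρ² + z² = 1.32804² + 0.382² = 1.90960
κ = 2ρ / |p|² = 2×1.32804 / 1.90960 = 1.39090
θ = 2·atan2(ρ, z) = 2·atan2(1.32804, 0.382) = 2.58143 rad
ℓ = θ/κ = 2.58143/1.39090 = 1.85594

1.3909 43.02 1.8559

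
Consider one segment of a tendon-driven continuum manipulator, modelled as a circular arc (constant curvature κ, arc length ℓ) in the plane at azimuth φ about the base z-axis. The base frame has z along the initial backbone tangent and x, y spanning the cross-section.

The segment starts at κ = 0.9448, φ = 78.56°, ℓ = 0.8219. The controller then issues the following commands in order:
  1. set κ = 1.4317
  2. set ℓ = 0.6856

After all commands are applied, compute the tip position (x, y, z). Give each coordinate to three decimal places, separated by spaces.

0.062 0.304 0.581

initial: κ=0.9448, φ=78.56°, ℓ=0.8219
cmd 1: set κ=1.4317 → (κ,φ,ℓ)=(1.4317,78.56°,0.8219) → tip=(0.0853,0.4217,0.6449)
cmd 2: set ℓ=0.6856 → (κ,φ,ℓ)=(1.4317,78.56°,0.6856) → tip=(0.0615,0.3042,0.5807)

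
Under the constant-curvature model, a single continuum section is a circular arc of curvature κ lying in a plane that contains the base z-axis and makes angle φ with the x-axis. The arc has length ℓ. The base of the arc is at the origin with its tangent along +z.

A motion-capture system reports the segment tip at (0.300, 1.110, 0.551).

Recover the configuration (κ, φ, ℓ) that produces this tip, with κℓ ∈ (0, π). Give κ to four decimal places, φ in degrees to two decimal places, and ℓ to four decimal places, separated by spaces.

ρ = √(x²+y²) = √(0.300² + 1.110²) = 1.14983
φ = atan2(y, x) mod 360° = atan2(1.110, 0.300) = 74.8760°
|p|² = ρ² + z² = 1.14983² + 0.551² = 1.62570
κ = 2ρ / |p|² = 2×1.14983 / 1.62570 = 1.41456
θ = 2·atan2(ρ, z) = 2·atan2(1.14983, 0.551) = 2.24785 rad
ℓ = θ/κ = 2.24785/1.41456 = 1.58908

1.4146 74.88 1.5891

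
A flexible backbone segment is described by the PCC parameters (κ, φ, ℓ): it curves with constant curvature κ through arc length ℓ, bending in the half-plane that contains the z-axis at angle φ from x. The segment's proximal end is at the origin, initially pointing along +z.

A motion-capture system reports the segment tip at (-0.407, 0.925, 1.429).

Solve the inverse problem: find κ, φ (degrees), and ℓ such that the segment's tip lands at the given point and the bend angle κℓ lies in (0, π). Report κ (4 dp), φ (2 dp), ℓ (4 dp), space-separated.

0.6598 113.75 1.8658

ρ = √(x²+y²) = √(-0.407² + 0.925²) = 1.01058
φ = atan2(y, x) mod 360° = atan2(0.925, -0.407) = 113.7495°
|p|² = ρ² + z² = 1.01058² + 1.429² = 3.06332
κ = 2ρ / |p|² = 2×1.01058 / 3.06332 = 0.65980
θ = 2·atan2(ρ, z) = 2·atan2(1.01058, 1.429) = 1.23108 rad
ℓ = θ/κ = 1.23108/0.65980 = 1.86584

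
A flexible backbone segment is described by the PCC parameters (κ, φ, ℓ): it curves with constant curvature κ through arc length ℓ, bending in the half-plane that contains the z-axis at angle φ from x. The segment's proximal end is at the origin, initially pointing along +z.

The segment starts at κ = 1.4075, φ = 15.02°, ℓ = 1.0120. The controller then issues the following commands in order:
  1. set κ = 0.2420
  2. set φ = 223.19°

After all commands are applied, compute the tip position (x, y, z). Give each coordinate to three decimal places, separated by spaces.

-0.090 -0.084 1.002

initial: κ=1.4075, φ=15.02°, ℓ=1.0120
cmd 1: set κ=0.2420 → (κ,φ,ℓ)=(0.2420,15.02°,1.0120) → tip=(0.1191,0.0320,1.0019)
cmd 2: set φ=223.19° → (κ,φ,ℓ)=(0.2420,223.19°,1.0120) → tip=(-0.0899,-0.0844,1.0019)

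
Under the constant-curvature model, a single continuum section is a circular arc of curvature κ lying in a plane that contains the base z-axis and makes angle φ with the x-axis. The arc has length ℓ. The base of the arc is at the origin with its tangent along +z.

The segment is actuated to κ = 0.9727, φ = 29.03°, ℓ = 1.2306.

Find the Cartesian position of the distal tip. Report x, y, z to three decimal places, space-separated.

0.571 0.317 0.957

θ = κ·ℓ = 0.9727 × 1.2306 = 1.19700 rad
ρ = (1 − cos θ)/κ = (1 − 0.36515)/0.9727 = 0.65267
z = sin θ / κ = 0.93095/0.9727 = 0.95708
x = ρ cos φ = 0.65267 × cos(29.03°) = 0.57067
y = ρ sin φ = 0.65267 × sin(29.03°) = 0.31672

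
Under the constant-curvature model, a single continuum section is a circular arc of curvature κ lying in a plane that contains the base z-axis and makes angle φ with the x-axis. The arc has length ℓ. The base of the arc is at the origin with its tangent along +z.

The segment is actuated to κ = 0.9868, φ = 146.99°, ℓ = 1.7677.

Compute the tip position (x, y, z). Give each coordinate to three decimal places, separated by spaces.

θ = κ·ℓ = 0.9868 × 1.7677 = 1.74437 rad
ρ = (1 − cos θ)/κ = (1 − -0.17270)/0.9868 = 1.18839
z = sin θ / κ = 0.98497/0.9868 = 0.99815
x = ρ cos φ = 1.18839 × cos(146.99°) = -0.99655
y = ρ sin φ = 1.18839 × sin(146.99°) = 0.64742

-0.997 0.647 0.998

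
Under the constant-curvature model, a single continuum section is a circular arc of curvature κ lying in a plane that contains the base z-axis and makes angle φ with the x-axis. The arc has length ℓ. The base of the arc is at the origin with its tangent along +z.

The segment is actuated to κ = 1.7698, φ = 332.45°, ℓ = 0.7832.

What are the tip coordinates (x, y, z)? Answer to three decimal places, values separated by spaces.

0.409 -0.213 0.555

θ = κ·ℓ = 1.7698 × 0.7832 = 1.38611 rad
ρ = (1 − cos θ)/κ = (1 − 0.18364)/1.7698 = 0.46127
z = sin θ / κ = 0.98299/1.7698 = 0.55543
x = ρ cos φ = 0.46127 × cos(332.45°) = 0.40897
y = ρ sin φ = 0.46127 × sin(332.45°) = -0.21335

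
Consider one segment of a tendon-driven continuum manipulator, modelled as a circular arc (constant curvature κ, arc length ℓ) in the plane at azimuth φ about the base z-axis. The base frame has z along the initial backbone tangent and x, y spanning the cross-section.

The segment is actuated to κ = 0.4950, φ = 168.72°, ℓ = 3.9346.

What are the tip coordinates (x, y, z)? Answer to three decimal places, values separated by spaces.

-2.710 0.541 1.878

θ = κ·ℓ = 0.4950 × 3.9346 = 1.94763 rad
ρ = (1 − cos θ)/κ = (1 − -0.36798)/0.4950 = 2.76359
z = sin θ / κ = 0.92984/0.4950 = 1.87846
x = ρ cos φ = 2.76359 × cos(168.72°) = -2.71020
y = ρ sin φ = 2.76359 × sin(168.72°) = 0.54057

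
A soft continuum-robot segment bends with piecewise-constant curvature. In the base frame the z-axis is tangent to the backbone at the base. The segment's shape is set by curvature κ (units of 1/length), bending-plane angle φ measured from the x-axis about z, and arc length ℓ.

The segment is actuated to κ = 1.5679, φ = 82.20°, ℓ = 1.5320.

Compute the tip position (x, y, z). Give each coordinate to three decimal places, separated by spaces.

0.151 1.099 0.430

θ = κ·ℓ = 1.5679 × 1.5320 = 2.40202 rad
ρ = (1 − cos θ)/κ = (1 − -0.73876)/1.5679 = 1.10897
z = sin θ / κ = 0.67397/1.5679 = 0.42986
x = ρ cos φ = 1.10897 × cos(82.20°) = 0.15050
y = ρ sin φ = 1.10897 × sin(82.20°) = 1.09871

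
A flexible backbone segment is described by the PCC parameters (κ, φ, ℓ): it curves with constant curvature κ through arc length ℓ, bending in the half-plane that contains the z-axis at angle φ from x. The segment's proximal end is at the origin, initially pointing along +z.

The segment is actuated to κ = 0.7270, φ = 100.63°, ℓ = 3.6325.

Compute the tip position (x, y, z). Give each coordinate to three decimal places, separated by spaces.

-0.476 2.538 0.660

θ = κ·ℓ = 0.7270 × 3.6325 = 2.64083 rad
ρ = (1 − cos θ)/κ = (1 − -0.87722)/0.7270 = 2.58214
z = sin θ / κ = 0.48010/0.7270 = 0.66038
x = ρ cos φ = 2.58214 × cos(100.63°) = -0.47632
y = ρ sin φ = 2.58214 × sin(100.63°) = 2.53783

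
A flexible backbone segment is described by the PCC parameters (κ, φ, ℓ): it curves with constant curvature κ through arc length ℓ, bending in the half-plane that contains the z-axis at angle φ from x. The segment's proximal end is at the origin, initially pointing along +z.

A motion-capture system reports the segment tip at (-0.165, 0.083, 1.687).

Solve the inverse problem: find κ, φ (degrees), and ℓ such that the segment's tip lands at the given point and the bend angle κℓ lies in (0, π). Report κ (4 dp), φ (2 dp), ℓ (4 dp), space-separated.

0.1283 153.30 1.7004

ρ = √(x²+y²) = √(-0.165² + 0.083²) = 0.18470
φ = atan2(y, x) mod 360° = atan2(0.083, -0.165) = 153.2962°
|p|² = ρ² + z² = 0.18470² + 1.687² = 2.88008
κ = 2ρ / |p|² = 2×0.18470 / 2.88008 = 0.12826
θ = 2·atan2(ρ, z) = 2·atan2(0.18470, 1.687) = 0.21810 rad
ℓ = θ/κ = 0.21810/0.12826 = 1.70045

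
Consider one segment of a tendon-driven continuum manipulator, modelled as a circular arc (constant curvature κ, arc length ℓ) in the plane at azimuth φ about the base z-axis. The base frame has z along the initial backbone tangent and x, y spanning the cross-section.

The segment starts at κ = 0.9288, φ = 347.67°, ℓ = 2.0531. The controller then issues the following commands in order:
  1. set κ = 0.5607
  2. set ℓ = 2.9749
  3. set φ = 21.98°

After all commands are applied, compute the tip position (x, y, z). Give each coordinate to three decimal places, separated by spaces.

1.814 0.732 1.775

initial: κ=0.9288, φ=347.67°, ℓ=2.0531
cmd 1: set κ=0.5607 → (κ,φ,ℓ)=(0.5607,347.67°,2.0531) → tip=(1.0325,-0.2257,1.6288)
cmd 2: set ℓ=2.9749 → (κ,φ,ℓ)=(0.5607,347.67°,2.9749) → tip=(1.9115,-0.4178,1.7751)
cmd 3: set φ=21.98° → (κ,φ,ℓ)=(0.5607,21.98°,2.9749) → tip=(1.8144,0.7323,1.7751)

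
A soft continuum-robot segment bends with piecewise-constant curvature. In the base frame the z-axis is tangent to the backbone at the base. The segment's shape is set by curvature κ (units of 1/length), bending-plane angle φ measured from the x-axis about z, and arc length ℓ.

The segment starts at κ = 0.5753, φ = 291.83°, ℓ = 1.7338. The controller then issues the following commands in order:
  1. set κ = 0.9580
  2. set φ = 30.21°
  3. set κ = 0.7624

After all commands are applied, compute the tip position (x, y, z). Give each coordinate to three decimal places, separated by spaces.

initial: κ=0.5753, φ=291.83°, ℓ=1.7338
cmd 1: set κ=0.9580 → (κ,φ,ℓ)=(0.9580,291.83°,1.7338) → tip=(0.4231,-1.0563,1.0396)
cmd 2: set φ=30.21° → (κ,φ,ℓ)=(0.9580,30.21°,1.7338) → tip=(0.9833,0.5725,1.0396)
cmd 3: set κ=0.7624 → (κ,φ,ℓ)=(0.7624,30.21°,1.7338) → tip=(0.8542,0.4974,1.2712)

0.854 0.497 1.271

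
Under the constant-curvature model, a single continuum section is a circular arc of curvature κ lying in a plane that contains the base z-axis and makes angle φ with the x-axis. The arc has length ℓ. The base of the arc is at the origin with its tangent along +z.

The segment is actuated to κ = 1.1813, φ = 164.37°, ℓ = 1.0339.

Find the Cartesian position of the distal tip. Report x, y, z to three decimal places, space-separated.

θ = κ·ℓ = 1.1813 × 1.0339 = 1.22135 rad
ρ = (1 − cos θ)/κ = (1 − 0.34238)/1.1813 = 0.55669
z = sin θ / κ = 0.93956/1.1813 = 0.79536
x = ρ cos φ = 0.55669 × cos(164.37°) = -0.53611
y = ρ sin φ = 0.55669 × sin(164.37°) = 0.14999

-0.536 0.150 0.795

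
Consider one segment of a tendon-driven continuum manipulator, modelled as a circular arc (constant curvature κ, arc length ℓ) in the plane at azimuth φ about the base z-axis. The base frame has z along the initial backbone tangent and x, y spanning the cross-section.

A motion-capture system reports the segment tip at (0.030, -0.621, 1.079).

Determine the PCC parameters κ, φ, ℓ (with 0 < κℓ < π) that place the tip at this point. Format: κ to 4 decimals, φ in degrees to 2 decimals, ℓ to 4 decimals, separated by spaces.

ρ = √(x²+y²) = √(0.030² + -0.621²) = 0.62172
φ = atan2(y, x) mod 360° = atan2(-0.621, 0.030) = 272.7658°
|p|² = ρ² + z² = 0.62172² + 1.079² = 1.55078
κ = 2ρ / |p|² = 2×0.62172 / 1.55078 = 0.80182
θ = 2·atan2(ρ, z) = 2·atan2(0.62172, 1.079) = 1.04548 rad
ℓ = θ/κ = 1.04548/0.80182 = 1.30388

0.8018 272.77 1.3039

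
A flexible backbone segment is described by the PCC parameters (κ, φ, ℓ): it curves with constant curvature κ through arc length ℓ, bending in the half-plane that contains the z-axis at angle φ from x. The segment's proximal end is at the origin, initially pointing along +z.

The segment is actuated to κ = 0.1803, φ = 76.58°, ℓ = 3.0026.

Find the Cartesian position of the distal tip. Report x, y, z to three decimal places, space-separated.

0.184 0.771 2.858

θ = κ·ℓ = 0.1803 × 3.0026 = 0.54137 rad
ρ = (1 − cos θ)/κ = (1 − 0.85700)/0.1803 = 0.79310
z = sin θ / κ = 0.51531/0.1803 = 2.85807
x = ρ cos φ = 0.79310 × cos(76.58°) = 0.18407
y = ρ sin φ = 0.79310 × sin(76.58°) = 0.77144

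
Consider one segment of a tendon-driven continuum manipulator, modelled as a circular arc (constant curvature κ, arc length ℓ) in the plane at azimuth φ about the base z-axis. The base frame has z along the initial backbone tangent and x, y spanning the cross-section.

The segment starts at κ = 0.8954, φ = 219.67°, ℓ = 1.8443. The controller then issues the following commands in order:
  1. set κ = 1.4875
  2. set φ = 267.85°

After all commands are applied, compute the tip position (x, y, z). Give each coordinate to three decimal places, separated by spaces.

-0.048 -1.291 0.261

initial: κ=0.8954, φ=219.67°, ℓ=1.8443
cmd 1: set κ=1.4875 → (κ,φ,ℓ)=(1.4875,219.67°,1.8443) → tip=(-0.9945,-0.8247,0.2607)
cmd 2: set φ=267.85° → (κ,φ,ℓ)=(1.4875,267.85°,1.8443) → tip=(-0.0485,-1.2910,0.2607)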